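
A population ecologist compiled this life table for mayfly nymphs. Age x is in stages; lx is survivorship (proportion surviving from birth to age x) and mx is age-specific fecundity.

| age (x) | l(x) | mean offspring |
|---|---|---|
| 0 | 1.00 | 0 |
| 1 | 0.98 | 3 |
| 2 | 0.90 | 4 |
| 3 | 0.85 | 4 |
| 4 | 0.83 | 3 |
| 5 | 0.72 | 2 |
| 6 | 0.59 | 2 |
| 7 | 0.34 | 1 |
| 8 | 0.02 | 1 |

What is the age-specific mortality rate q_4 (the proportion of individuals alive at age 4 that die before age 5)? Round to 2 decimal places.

0.13

q_4 = (l_4 − l_5) / l_4 = (0.83 − 0.72) / 0.83
     = 0.11 / 0.83 = 0.13253… → 0.13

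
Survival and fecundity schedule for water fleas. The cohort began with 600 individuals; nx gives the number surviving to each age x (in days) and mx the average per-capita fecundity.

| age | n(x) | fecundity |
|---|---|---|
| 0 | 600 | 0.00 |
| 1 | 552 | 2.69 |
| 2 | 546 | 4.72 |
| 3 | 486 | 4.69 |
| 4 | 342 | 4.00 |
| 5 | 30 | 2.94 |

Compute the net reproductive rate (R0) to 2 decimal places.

13.00

lx = nx/n0 = nx/600: 1, 0.92, 0.91, 0.81, 0.57, 0.05
lx·mx by age: 0, 2.4748, 4.2952, 3.7989, 2.28, 0.147
R0 = Σ lx·mx = 12.9959 → 13.00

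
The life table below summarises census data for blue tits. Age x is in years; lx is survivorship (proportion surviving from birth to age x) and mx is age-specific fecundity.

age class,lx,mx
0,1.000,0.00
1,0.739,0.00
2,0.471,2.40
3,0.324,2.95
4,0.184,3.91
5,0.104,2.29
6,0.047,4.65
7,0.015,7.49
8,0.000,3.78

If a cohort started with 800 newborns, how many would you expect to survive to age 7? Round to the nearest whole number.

Expected survivors = N0 · l_7 = 800 × 0.015 = 12 → 12

12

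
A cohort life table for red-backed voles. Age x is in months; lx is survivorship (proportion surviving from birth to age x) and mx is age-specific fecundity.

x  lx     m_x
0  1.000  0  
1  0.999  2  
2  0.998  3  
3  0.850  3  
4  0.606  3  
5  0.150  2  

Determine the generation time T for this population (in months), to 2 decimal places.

lx·mx: 0, 1.998, 2.994, 2.55, 1.818, 0.3 → R0 = 9.66
x·lx·mx: 0, 1.998, 5.988, 7.65, 7.272, 1.5 → Σ = 24.408
T = 24.408 / 9.66 = 2.526708… → 2.53

2.53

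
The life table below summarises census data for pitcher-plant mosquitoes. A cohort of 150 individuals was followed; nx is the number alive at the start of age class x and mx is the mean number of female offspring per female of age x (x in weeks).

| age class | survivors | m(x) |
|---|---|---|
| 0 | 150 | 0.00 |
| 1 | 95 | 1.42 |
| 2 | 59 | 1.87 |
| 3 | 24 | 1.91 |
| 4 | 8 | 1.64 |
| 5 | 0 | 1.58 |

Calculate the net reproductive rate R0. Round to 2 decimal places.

2.03

lx = nx/n0 = nx/150: 1, 0.63333…, 0.39333…, 0.16, 0.05333…, 0
lx·mx by age: 0, 0.899333…, 0.735533…, 0.3056, 0.087467…, 0
R0 = Σ lx·mx = 2.027933… → 2.03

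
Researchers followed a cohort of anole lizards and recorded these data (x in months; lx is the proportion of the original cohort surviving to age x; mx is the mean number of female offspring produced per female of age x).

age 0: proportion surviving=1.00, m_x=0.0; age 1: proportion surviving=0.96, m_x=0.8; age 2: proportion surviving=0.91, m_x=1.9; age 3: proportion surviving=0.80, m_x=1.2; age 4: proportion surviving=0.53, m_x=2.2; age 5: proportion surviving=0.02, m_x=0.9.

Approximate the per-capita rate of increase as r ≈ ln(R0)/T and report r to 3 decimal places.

0.601

R0 = Σ lx·mx = 0 + 0.768 + 1.729 + 0.96 + 1.166 + 0.018 = 4.641
Σ x·lx·mx = 11.86; T = 11.86/4.641 = 2.55548…
r ≈ ln(R0)/T = ln(4.641)/2.55548… = 0.60064… → 0.601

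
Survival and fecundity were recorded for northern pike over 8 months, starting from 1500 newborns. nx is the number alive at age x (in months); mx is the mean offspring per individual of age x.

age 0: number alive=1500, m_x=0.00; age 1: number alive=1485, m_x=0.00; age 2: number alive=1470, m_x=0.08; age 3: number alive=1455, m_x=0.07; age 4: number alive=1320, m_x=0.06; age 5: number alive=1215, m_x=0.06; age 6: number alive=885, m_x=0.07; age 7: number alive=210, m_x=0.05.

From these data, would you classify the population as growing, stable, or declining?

lx = nx/n0 = nx/1500: 1, 0.99, 0.98, 0.97, 0.88, 0.81, 0.59, 0.14
R0 = Σ lx·mx = 0 + 0 + 0.0784 + 0.0679 + 0.0528 + 0.0486 + 0.0413 + 0.007 = 0.296
R0 < 1, so the population is declining.

declining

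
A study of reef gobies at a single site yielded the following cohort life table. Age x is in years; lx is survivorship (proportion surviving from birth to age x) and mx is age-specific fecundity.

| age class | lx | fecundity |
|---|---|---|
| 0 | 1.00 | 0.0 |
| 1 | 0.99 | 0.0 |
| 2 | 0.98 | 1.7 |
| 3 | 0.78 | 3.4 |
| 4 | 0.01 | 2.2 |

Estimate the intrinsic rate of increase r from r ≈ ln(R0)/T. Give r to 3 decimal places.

0.560

R0 = Σ lx·mx = 0 + 0 + 1.666 + 2.652 + 0.022 = 4.34
Σ x·lx·mx = 11.376; T = 11.376/4.34 = 2.6212…
r ≈ ln(R0)/T = ln(4.34)/2.6212… = 0.56… → 0.560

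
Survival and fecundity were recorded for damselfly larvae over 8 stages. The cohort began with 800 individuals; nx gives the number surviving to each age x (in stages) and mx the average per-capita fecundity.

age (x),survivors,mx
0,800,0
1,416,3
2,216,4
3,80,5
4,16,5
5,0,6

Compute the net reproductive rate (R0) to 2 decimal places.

3.24

lx = nx/n0 = nx/800: 1, 0.52, 0.27, 0.1, 0.02, 0
lx·mx by age: 0, 1.56, 1.08, 0.5, 0.1, 0
R0 = Σ lx·mx = 3.24 → 3.24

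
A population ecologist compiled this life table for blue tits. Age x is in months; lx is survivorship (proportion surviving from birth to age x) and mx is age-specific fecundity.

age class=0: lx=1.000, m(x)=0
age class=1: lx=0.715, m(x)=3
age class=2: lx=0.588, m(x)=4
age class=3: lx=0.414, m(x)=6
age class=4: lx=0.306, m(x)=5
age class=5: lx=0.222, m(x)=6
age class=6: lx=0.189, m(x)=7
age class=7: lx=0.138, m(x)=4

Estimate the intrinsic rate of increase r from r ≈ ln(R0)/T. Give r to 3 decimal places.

0.742

R0 = Σ lx·mx = 0 + 2.145 + 2.352 + 2.484 + 1.53 + 1.332 + 1.323 + 0.552 = 11.718
Σ x·lx·mx = 38.883; T = 38.883/11.718 = 3.31823…
r ≈ ln(R0)/T = ln(11.718)/3.31823… = 0.7417… → 0.742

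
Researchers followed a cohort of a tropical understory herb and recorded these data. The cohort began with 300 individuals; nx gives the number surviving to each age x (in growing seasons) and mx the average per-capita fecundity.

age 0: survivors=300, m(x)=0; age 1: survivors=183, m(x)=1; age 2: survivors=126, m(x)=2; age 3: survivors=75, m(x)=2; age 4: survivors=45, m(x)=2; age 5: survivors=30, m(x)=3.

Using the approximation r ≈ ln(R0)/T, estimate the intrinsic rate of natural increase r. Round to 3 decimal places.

lx = nx/n0 = nx/300: 1, 0.61, 0.42, 0.25, 0.15, 0.1
R0 = Σ lx·mx = 0 + 0.61 + 0.84 + 0.5 + 0.3 + 0.3 = 2.55
Σ x·lx·mx = 6.49; T = 6.49/2.55 = 2.5451…
r ≈ ln(R0)/T = ln(2.55)/2.5451… = 0.3678… → 0.368

0.368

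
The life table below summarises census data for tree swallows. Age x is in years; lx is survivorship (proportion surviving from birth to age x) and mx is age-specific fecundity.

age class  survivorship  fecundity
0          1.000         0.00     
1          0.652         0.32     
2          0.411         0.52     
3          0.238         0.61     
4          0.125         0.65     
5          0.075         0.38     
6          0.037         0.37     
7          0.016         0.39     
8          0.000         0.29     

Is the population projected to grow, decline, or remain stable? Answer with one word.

declining

R0 = Σ lx·mx = 0 + 0.20864 + 0.21372 + 0.14518 + 0.08125 + 0.0285 + 0.01369 + 0.00624 + 0 = 0.69722
R0 < 1, so the population is declining.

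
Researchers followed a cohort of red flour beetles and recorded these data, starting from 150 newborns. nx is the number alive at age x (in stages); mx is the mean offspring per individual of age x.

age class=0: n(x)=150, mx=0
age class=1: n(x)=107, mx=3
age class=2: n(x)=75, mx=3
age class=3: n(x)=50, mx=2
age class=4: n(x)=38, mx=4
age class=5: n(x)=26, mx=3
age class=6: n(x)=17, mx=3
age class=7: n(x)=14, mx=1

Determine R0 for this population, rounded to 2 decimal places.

lx = nx/n0 = nx/150: 1, 0.71333…, 0.5, 0.33333…, 0.25333…, 0.17333…, 0.11333…, 0.09333…
lx·mx by age: 0, 2.14…, 1.5, 0.666667…, 1.013333…, 0.52…, 0.34…, 0.093333…
R0 = Σ lx·mx = 6.273333… → 6.27

6.27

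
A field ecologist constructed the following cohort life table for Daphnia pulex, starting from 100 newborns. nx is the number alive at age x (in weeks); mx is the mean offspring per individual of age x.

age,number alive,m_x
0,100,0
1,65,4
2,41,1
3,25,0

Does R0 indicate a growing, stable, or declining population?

growing

lx = nx/n0 = nx/100: 1, 0.65, 0.41, 0.25
R0 = Σ lx·mx = 0 + 2.6 + 0.41 + 0 = 3.01
R0 > 1, so the population is growing.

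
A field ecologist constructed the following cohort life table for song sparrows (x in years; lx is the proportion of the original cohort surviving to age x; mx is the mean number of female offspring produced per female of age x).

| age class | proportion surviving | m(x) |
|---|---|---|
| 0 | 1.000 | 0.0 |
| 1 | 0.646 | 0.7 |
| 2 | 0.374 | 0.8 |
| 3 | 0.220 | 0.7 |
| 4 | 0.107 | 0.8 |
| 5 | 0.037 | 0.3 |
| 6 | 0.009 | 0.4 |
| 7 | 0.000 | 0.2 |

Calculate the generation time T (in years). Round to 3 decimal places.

lx·mx: 0, 0.4522, 0.2992, 0.154, 0.0856, 0.0111, 0.0036, 0 → R0 = 1.0057
x·lx·mx: 0, 0.4522, 0.5984, 0.462, 0.3424, 0.0555, 0.0216, 0 → Σ = 1.9321
T = 1.9321 / 1.0057 = 1.921149… → 1.921

1.921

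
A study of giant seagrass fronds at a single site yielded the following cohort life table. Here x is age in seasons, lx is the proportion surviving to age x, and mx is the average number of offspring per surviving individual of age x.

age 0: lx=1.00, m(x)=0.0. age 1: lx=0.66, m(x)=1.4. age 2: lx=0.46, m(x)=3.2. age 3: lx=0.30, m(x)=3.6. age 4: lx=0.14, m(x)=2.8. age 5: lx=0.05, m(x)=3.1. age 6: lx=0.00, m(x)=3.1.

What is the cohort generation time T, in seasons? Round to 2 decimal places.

2.35

lx·mx: 0, 0.924, 1.472, 1.08, 0.392, 0.155, 0 → R0 = 4.023
x·lx·mx: 0, 0.924, 2.944, 3.24, 1.568, 0.775, 0 → Σ = 9.451
T = 9.451 / 4.023 = 2.349242… → 2.35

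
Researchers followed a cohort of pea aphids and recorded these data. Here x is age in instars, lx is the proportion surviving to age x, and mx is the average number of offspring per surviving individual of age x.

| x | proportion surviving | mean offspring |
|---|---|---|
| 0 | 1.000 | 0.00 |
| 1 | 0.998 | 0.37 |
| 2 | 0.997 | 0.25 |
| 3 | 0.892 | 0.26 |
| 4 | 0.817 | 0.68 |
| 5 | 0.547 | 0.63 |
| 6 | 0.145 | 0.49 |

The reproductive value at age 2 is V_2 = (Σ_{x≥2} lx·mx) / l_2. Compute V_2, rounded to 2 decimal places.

1.46

lx·mx for x ≥ 2: 0.24925, 0.23192, 0.55556, 0.34461, 0.07105 → sum = 1.45239
V_2 = 1.45239 / l_2 = 1.45239 / 0.997 = 1.45676… → 1.46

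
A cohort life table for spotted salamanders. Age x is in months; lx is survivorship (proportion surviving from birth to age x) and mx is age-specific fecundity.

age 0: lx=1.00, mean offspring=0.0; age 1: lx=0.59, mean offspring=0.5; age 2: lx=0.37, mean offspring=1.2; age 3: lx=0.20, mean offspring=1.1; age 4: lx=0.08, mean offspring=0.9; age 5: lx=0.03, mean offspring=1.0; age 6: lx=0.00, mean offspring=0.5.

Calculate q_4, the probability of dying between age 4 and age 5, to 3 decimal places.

q_4 = (l_4 − l_5) / l_4 = (0.08 − 0.03) / 0.08
     = 0.05 / 0.08 = 0.625 → 0.625

0.625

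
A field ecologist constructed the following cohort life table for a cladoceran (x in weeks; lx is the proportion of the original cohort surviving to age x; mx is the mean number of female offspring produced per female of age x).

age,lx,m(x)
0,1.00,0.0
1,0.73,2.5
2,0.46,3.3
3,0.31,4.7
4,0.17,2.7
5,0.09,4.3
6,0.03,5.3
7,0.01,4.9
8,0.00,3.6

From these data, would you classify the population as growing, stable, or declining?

growing

R0 = Σ lx·mx = 0 + 1.825 + 1.518 + 1.457 + 0.459 + 0.387 + 0.159 + 0.049 + 0 = 5.854
R0 > 1, so the population is growing.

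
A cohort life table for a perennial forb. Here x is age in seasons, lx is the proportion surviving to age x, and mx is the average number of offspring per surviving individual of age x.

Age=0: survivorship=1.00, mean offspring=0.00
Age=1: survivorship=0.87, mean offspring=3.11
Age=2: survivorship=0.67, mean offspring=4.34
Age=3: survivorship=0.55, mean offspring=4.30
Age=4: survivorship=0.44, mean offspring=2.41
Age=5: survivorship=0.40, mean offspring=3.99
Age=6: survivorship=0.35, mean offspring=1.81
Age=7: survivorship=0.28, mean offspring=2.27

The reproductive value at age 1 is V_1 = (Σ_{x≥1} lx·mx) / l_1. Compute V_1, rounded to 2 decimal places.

lx·mx for x ≥ 1: 2.7057, 2.9078, 2.365, 1.0604, 1.596, 0.6335, 0.6356 → sum = 11.904
V_1 = 11.904 / l_1 = 11.904 / 0.87 = 13.682759… → 13.68

13.68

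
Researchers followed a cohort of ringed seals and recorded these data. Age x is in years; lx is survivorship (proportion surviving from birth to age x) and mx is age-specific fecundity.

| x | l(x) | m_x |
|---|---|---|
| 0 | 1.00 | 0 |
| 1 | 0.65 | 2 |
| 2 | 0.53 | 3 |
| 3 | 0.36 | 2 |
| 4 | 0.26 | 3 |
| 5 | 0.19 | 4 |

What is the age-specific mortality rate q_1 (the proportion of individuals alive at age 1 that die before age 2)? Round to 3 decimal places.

q_1 = (l_1 − l_2) / l_1 = (0.65 − 0.53) / 0.65
     = 0.12 / 0.65 = 0.184615… → 0.185

0.185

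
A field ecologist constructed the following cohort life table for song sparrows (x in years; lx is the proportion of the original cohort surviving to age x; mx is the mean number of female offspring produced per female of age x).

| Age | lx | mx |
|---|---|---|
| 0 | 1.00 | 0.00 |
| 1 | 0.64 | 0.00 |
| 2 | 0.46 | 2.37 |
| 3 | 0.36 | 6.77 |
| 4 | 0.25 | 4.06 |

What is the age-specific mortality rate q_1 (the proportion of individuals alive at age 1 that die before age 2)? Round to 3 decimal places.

0.281

q_1 = (l_1 − l_2) / l_1 = (0.64 − 0.46) / 0.64
     = 0.18 / 0.64 = 0.28125 → 0.281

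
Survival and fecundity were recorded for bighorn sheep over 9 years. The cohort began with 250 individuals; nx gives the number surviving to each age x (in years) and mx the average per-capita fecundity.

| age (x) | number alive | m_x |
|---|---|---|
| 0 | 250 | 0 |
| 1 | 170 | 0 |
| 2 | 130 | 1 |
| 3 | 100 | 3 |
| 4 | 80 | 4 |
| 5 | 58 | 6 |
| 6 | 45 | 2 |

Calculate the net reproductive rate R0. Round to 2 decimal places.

4.75

lx = nx/n0 = nx/250: 1, 0.68, 0.52, 0.4, 0.32, 0.232, 0.18
lx·mx by age: 0, 0, 0.52, 1.2, 1.28, 1.392, 0.36
R0 = Σ lx·mx = 4.752 → 4.75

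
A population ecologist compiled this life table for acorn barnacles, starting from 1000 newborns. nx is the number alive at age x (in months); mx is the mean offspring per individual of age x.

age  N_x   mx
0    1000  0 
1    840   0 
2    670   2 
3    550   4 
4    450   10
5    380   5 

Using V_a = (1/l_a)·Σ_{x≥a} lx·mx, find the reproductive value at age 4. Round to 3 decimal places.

14.222

lx = nx/n0 = nx/1000: 1, 0.84, 0.67, 0.55, 0.45, 0.38
lx·mx for x ≥ 4: 4.5, 1.9 → sum = 6.4
V_4 = 6.4 / l_4 = 6.4 / 0.45 = 14.222222… → 14.222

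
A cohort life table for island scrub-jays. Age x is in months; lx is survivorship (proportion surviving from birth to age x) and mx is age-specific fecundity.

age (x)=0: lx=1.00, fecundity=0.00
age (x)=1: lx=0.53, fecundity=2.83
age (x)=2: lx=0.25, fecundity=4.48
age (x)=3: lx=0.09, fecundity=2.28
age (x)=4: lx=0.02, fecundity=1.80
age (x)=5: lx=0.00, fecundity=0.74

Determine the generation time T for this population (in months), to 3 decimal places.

1.573

lx·mx: 0, 1.4999, 1.12, 0.2052, 0.036, 0 → R0 = 2.8611
x·lx·mx: 0, 1.4999, 2.24, 0.6156, 0.144, 0 → Σ = 4.4995
T = 4.4995 / 2.8611 = 1.572647… → 1.573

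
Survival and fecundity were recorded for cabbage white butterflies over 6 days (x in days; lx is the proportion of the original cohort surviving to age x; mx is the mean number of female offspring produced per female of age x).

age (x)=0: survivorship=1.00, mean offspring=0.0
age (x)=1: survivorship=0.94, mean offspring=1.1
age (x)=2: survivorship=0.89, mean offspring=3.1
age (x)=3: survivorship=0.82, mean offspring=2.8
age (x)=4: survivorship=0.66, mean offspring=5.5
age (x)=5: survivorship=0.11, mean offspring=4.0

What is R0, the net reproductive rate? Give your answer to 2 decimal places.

10.16

lx·mx by age: 0, 1.034, 2.759, 2.296, 3.63, 0.44
R0 = Σ lx·mx = 10.159 → 10.16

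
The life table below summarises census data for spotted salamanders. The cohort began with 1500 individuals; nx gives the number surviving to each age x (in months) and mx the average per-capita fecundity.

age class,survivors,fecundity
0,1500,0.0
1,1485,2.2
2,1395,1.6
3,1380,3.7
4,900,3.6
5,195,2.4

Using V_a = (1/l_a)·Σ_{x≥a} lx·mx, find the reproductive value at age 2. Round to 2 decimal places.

lx = nx/n0 = nx/1500: 1, 0.99, 0.93, 0.92, 0.6, 0.13
lx·mx for x ≥ 2: 1.488, 3.404, 2.16, 0.312 → sum = 7.364
V_2 = 7.364 / l_2 = 7.364 / 0.93 = 7.91828… → 7.92

7.92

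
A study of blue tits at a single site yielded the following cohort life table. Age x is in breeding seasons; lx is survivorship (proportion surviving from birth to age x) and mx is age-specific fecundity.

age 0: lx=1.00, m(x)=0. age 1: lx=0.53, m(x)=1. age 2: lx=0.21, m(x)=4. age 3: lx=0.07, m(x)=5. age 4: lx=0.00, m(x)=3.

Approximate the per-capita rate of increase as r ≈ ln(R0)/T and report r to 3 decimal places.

R0 = Σ lx·mx = 0 + 0.53 + 0.84 + 0.35 + 0 = 1.72
Σ x·lx·mx = 3.26; T = 3.26/1.72 = 1.89535…
r ≈ ln(R0)/T = ln(1.72)/1.89535… = 0.28613… → 0.286

0.286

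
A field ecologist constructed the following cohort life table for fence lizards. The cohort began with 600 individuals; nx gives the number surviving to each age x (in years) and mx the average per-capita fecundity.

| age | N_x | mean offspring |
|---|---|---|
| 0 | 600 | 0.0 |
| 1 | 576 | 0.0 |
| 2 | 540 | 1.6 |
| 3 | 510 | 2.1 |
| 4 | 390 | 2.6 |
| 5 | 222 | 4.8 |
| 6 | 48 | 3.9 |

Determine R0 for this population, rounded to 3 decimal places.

lx = nx/n0 = nx/600: 1, 0.96, 0.9, 0.85, 0.65, 0.37, 0.08
lx·mx by age: 0, 0, 1.44, 1.785, 1.69, 1.776, 0.312
R0 = Σ lx·mx = 7.003 → 7.003

7.003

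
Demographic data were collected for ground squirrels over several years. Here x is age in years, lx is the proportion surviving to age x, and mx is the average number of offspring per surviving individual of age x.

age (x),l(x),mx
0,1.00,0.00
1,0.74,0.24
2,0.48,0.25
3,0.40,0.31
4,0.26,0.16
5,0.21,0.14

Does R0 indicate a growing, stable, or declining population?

declining

R0 = Σ lx·mx = 0 + 0.1776 + 0.12 + 0.124 + 0.0416 + 0.0294 = 0.4926
R0 < 1, so the population is declining.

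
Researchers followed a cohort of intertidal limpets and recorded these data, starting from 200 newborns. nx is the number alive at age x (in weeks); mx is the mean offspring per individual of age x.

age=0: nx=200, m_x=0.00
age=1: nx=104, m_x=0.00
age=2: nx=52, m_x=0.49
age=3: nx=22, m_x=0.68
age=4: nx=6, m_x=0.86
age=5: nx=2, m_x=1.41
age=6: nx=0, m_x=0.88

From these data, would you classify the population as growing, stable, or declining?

declining

lx = nx/n0 = nx/200: 1, 0.52, 0.26, 0.11, 0.03, 0.01, 0
R0 = Σ lx·mx = 0 + 0 + 0.1274 + 0.0748 + 0.0258 + 0.0141 + 0 = 0.2421
R0 < 1, so the population is declining.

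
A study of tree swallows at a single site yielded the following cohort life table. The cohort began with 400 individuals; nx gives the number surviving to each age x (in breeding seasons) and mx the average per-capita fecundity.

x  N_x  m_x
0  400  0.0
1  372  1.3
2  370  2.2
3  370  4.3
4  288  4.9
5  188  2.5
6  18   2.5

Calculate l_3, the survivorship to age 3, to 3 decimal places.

l_3 = n_3/n_0 = 370/400 = 0.925 → 0.925

0.925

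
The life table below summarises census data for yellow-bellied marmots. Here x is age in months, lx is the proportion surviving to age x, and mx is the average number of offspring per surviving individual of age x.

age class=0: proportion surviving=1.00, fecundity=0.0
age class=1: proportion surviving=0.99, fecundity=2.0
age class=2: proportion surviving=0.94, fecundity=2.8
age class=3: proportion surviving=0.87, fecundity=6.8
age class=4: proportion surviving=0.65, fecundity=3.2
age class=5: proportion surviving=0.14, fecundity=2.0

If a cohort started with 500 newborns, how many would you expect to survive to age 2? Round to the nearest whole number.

470

Expected survivors = N0 · l_2 = 500 × 0.94 = 470 → 470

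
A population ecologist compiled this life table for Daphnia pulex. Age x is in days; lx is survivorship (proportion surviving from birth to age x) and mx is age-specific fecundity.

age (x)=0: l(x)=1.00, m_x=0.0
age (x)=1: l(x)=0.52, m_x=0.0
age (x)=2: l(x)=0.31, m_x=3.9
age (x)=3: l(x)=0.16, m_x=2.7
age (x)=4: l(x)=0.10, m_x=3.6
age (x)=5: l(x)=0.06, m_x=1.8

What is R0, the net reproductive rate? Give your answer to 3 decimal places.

2.109

lx·mx by age: 0, 0, 1.209, 0.432, 0.36, 0.108
R0 = Σ lx·mx = 2.109 → 2.109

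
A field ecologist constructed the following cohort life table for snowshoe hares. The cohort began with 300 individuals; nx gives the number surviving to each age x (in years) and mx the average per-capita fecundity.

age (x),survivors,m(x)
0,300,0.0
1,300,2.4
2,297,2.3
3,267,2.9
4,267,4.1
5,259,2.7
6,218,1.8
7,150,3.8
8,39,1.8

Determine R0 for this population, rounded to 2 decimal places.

lx = nx/n0 = nx/300: 1, 1, 0.99, 0.89, 0.89, 0.86333…, 0.72667…, 0.5, 0.13
lx·mx by age: 0, 2.4, 2.277, 2.581, 3.649, 2.331…, 1.308…, 1.9, 0.234
R0 = Σ lx·mx = 16.68… → 16.68

16.68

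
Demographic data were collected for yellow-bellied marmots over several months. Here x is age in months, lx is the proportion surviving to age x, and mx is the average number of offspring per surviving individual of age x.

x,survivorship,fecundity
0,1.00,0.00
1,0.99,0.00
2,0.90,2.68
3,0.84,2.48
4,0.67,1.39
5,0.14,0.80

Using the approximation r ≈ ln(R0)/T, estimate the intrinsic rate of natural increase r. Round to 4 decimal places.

R0 = Σ lx·mx = 0 + 0 + 2.412 + 2.0832 + 0.9313 + 0.112 = 5.5385
Σ x·lx·mx = 15.3588; T = 15.3588/5.5385 = 2.7731…
r ≈ ln(R0)/T = ln(5.5385)/2.7731… = 0.617261… → 0.6173

0.6173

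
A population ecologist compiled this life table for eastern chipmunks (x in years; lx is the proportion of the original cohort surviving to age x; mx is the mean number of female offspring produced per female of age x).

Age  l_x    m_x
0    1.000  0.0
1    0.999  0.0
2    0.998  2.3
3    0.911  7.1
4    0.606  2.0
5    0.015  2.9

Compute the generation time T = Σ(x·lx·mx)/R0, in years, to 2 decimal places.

lx·mx: 0, 0, 2.2954, 6.4681, 1.212, 0.0435 → R0 = 10.019
x·lx·mx: 0, 0, 4.5908, 19.4043, 4.848, 0.2175 → Σ = 29.0606
T = 29.0606 / 10.019 = 2.900549… → 2.90

2.90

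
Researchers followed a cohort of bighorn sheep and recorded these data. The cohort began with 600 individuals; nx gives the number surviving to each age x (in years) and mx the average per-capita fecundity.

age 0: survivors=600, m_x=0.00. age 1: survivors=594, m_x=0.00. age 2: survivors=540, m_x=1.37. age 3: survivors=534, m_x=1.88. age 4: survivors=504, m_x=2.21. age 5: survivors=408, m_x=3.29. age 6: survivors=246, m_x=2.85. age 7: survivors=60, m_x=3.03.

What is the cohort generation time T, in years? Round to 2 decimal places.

4.16

lx = nx/n0 = nx/600: 1, 0.99, 0.9, 0.89, 0.84, 0.68, 0.41, 0.1
lx·mx: 0, 0, 1.233, 1.6732, 1.8564, 2.2372, 1.1685, 0.303 → R0 = 8.4713
x·lx·mx: 0, 0, 2.466, 5.0196, 7.4256, 11.186, 7.011, 2.121 → Σ = 35.2292
T = 35.2292 / 8.4713 = 4.158653… → 4.16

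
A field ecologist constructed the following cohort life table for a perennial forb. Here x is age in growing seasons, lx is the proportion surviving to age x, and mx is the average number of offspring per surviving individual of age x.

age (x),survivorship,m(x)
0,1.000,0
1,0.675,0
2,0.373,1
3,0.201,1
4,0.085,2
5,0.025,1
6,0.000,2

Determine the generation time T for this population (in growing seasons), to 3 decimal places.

lx·mx: 0, 0, 0.373, 0.201, 0.17, 0.025, 0 → R0 = 0.769
x·lx·mx: 0, 0, 0.746, 0.603, 0.68, 0.125, 0 → Σ = 2.154
T = 2.154 / 0.769 = 2.80104… → 2.801

2.801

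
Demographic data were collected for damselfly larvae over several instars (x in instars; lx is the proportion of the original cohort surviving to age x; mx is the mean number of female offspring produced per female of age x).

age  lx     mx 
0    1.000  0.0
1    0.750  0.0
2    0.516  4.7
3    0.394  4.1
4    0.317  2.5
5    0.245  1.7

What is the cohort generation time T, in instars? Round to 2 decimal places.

2.85

lx·mx: 0, 0, 2.4252, 1.6154, 0.7925, 0.4165 → R0 = 5.2496
x·lx·mx: 0, 0, 4.8504, 4.8462, 3.17, 2.0825 → Σ = 14.9491
T = 14.9491 / 5.2496 = 2.847665… → 2.85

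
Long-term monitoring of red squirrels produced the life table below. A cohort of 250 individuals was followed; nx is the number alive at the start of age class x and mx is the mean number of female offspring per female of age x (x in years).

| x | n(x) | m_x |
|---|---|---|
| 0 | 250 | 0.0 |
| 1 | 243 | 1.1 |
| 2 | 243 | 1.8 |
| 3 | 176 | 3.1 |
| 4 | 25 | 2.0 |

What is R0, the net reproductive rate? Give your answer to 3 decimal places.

5.201

lx = nx/n0 = nx/250: 1, 0.972, 0.972, 0.704, 0.1
lx·mx by age: 0, 1.0692, 1.7496, 2.1824, 0.2
R0 = Σ lx·mx = 5.2012 → 5.201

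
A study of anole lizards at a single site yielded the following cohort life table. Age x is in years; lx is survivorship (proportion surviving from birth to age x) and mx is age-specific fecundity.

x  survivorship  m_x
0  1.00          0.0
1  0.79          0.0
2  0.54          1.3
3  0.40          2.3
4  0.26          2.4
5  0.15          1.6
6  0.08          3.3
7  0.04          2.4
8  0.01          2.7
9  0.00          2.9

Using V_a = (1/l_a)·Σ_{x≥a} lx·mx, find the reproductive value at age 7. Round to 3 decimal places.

lx·mx for x ≥ 7: 0.096, 0.027, 0 → sum = 0.123
V_7 = 0.123 / l_7 = 0.123 / 0.04 = 3.075 → 3.075

3.075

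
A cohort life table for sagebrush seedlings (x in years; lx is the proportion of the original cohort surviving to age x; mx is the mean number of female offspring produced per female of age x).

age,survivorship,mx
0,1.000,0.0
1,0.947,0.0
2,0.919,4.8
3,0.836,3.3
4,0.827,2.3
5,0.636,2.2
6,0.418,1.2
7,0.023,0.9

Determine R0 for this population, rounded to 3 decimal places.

10.994

lx·mx by age: 0, 0, 4.4112, 2.7588, 1.9021, 1.3992, 0.5016, 0.0207
R0 = Σ lx·mx = 10.9936 → 10.994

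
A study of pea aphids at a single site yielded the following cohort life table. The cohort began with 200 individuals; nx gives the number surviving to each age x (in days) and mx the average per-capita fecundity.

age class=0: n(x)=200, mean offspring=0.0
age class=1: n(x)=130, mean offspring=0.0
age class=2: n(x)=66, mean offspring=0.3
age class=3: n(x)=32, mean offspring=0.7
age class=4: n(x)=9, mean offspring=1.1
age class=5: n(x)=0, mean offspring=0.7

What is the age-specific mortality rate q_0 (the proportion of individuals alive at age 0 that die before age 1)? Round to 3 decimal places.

0.350

lx = nx/n0 = nx/200: 1, 0.65, 0.33, 0.16, 0.045, 0
q_0 = (l_0 − l_1) / l_0 = (1 − 0.65) / 1
     = 0.35 / 1 = 0.35 → 0.350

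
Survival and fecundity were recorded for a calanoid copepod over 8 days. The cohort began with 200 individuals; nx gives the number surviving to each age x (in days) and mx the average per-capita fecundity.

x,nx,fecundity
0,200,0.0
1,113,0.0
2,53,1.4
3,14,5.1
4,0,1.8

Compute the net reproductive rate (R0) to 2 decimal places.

lx = nx/n0 = nx/200: 1, 0.565, 0.265, 0.07, 0
lx·mx by age: 0, 0, 0.371, 0.357, 0
R0 = Σ lx·mx = 0.728 → 0.73

0.73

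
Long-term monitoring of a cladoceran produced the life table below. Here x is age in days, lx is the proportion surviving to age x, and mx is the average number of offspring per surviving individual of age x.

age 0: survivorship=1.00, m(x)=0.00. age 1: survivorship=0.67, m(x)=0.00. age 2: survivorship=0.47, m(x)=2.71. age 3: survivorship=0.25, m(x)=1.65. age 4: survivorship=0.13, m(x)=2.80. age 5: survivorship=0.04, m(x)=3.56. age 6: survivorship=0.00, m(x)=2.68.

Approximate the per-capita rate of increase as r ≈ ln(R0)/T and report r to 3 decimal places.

0.289

R0 = Σ lx·mx = 0 + 0 + 1.2737 + 0.4125 + 0.364 + 0.1424 + 0 = 2.1926
Σ x·lx·mx = 5.9529; T = 5.9529/2.1926 = 2.715…
r ≈ ln(R0)/T = ln(2.1926)/2.715… = 0.28917… → 0.289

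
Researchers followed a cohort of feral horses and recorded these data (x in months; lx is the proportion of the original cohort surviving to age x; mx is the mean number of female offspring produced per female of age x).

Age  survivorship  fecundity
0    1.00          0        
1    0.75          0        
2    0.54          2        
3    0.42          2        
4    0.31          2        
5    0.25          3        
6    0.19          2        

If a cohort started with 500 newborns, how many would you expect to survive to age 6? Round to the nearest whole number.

Expected survivors = N0 · l_6 = 500 × 0.19 = 95 → 95

95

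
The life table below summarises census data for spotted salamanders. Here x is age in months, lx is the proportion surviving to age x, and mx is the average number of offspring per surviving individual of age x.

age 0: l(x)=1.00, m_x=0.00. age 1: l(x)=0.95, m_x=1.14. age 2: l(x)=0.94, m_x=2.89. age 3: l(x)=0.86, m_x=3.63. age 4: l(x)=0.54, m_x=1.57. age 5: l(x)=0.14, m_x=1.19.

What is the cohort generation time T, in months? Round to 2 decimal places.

2.53

lx·mx: 0, 1.083, 2.7166, 3.1218, 0.8478, 0.1666 → R0 = 7.9358
x·lx·mx: 0, 1.083, 5.4332, 9.3654, 3.3912, 0.833 → Σ = 20.1058
T = 20.1058 / 7.9358 = 2.533557… → 2.53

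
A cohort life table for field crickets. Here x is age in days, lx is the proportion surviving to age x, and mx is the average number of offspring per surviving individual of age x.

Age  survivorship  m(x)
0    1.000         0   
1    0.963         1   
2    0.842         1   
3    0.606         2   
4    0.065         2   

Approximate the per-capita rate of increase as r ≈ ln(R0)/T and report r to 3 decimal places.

R0 = Σ lx·mx = 0 + 0.963 + 0.842 + 1.212 + 0.13 = 3.147
Σ x·lx·mx = 6.803; T = 6.803/3.147 = 2.16174…
r ≈ ln(R0)/T = ln(3.147)/2.16174… = 0.53034… → 0.530

0.530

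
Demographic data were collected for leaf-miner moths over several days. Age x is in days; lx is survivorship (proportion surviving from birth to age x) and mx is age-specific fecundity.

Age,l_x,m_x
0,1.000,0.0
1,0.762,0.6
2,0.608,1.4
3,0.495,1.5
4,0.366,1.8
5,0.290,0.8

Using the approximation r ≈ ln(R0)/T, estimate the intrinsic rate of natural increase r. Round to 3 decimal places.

0.388

R0 = Σ lx·mx = 0 + 0.4572 + 0.8512 + 0.7425 + 0.6588 + 0.232 = 2.9417
Σ x·lx·mx = 8.1823; T = 8.1823/2.9417 = 2.78149…
r ≈ ln(R0)/T = ln(2.9417)/2.78149… = 0.38792… → 0.388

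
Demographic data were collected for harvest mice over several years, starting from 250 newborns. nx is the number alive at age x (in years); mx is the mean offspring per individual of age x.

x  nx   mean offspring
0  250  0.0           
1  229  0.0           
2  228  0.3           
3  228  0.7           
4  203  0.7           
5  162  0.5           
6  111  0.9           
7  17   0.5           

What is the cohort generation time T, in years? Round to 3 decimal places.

lx = nx/n0 = nx/250: 1, 0.916, 0.912, 0.912, 0.812, 0.648, 0.444, 0.068
lx·mx: 0, 0, 0.2736, 0.6384, 0.5684, 0.324, 0.3996, 0.034 → R0 = 2.238
x·lx·mx: 0, 0, 0.5472, 1.9152, 2.2736, 1.62, 2.3976, 0.238 → Σ = 8.9916
T = 8.9916 / 2.238 = 4.017694… → 4.018

4.018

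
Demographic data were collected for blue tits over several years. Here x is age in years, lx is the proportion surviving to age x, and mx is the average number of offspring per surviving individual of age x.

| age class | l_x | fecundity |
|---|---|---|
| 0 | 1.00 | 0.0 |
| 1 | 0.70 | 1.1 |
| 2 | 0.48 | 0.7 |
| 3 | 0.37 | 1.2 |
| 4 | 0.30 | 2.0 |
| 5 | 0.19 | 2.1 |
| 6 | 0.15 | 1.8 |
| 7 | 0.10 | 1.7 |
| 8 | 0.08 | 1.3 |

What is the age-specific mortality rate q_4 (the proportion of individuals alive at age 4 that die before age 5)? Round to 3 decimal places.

0.367

q_4 = (l_4 − l_5) / l_4 = (0.3 − 0.19) / 0.3
     = 0.11 / 0.3 = 0.366667… → 0.367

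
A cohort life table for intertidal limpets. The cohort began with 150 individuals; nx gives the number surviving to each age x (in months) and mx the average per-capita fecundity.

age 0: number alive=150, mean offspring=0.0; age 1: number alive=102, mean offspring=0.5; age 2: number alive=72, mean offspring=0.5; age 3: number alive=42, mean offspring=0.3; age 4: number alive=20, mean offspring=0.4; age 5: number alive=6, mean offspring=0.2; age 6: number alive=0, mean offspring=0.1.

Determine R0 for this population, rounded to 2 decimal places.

0.73

lx = nx/n0 = nx/150: 1, 0.68, 0.48, 0.28, 0.13333…, 0.04, 0
lx·mx by age: 0, 0.34, 0.24, 0.084, 0.053333…, 0.008, 0
R0 = Σ lx·mx = 0.725333… → 0.73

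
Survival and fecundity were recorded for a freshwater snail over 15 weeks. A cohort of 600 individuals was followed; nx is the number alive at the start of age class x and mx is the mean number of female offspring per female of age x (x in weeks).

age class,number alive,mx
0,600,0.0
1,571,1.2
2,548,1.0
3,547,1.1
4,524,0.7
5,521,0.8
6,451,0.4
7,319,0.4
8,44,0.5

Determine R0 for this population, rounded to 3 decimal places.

4.914

lx = nx/n0 = nx/600: 1, 0.95167…, 0.91333…, 0.91167…, 0.87333…, 0.86833…, 0.75167…, 0.53167…, 0.07333…
lx·mx by age: 0, 1.142…, 0.913333…, 1.002833…, 0.611333…, 0.694667…, 0.300667…, 0.212667…, 0.036667…
R0 = Σ lx·mx = 4.914167… → 4.914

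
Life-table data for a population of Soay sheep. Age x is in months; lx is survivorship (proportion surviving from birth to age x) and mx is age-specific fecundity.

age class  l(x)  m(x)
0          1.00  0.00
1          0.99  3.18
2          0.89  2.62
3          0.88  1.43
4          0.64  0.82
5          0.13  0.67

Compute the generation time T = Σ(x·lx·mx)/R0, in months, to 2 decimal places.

1.92

lx·mx: 0, 3.1482, 2.3318, 1.2584, 0.5248, 0.0871 → R0 = 7.3503
x·lx·mx: 0, 3.1482, 4.6636, 3.7752, 2.0992, 0.4355 → Σ = 14.1217
T = 14.1217 / 7.3503 = 1.921241… → 1.92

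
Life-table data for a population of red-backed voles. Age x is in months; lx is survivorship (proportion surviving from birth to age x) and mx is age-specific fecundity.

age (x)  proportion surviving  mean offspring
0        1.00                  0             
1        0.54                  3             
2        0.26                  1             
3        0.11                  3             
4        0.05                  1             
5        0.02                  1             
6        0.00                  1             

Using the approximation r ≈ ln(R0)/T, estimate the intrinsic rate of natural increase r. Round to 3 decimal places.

0.548

R0 = Σ lx·mx = 0 + 1.62 + 0.26 + 0.33 + 0.05 + 0.02 + 0 = 2.28
Σ x·lx·mx = 3.43; T = 3.43/2.28 = 1.50439…
r ≈ ln(R0)/T = ln(2.28)/1.50439… = 0.54785… → 0.548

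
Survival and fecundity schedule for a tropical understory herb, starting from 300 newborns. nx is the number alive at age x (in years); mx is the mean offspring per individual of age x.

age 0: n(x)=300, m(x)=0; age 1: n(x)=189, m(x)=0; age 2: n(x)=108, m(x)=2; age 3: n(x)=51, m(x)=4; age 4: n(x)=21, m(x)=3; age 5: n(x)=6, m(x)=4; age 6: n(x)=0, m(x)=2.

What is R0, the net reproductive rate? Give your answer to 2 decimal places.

1.69

lx = nx/n0 = nx/300: 1, 0.63, 0.36, 0.17, 0.07, 0.02, 0
lx·mx by age: 0, 0, 0.72, 0.68, 0.21, 0.08, 0
R0 = Σ lx·mx = 1.69 → 1.69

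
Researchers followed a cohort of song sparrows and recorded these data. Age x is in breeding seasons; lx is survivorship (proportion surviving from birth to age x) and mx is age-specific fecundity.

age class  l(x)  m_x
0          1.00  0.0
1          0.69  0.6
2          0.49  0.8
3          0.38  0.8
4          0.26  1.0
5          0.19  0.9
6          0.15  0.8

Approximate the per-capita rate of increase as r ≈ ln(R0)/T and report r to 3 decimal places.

0.178

R0 = Σ lx·mx = 0 + 0.414 + 0.392 + 0.304 + 0.26 + 0.171 + 0.12 = 1.661
Σ x·lx·mx = 4.725; T = 4.725/1.661 = 2.84467…
r ≈ ln(R0)/T = ln(1.661)/2.84467… = 0.17838… → 0.178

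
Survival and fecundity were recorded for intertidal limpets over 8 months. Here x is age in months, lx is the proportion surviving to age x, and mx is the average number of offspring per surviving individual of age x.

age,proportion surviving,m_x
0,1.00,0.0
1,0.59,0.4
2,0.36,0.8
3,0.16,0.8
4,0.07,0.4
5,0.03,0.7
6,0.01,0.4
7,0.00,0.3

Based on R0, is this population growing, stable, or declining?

R0 = Σ lx·mx = 0 + 0.236 + 0.288 + 0.128 + 0.028 + 0.021 + 0.004 + 0 = 0.705
R0 < 1, so the population is declining.

declining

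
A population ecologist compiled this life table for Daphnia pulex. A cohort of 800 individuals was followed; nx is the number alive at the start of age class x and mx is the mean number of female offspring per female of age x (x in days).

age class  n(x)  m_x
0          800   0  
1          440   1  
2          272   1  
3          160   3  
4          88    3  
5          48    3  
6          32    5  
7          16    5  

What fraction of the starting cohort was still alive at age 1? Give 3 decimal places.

0.550

l_1 = n_1/n_0 = 440/800 = 0.55 → 0.550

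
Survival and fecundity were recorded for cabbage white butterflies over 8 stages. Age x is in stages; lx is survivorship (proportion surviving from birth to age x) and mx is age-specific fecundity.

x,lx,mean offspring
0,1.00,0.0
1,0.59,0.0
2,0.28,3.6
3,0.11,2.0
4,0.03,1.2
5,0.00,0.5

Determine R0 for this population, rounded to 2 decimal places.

1.26

lx·mx by age: 0, 0, 1.008, 0.22, 0.036, 0
R0 = Σ lx·mx = 1.264 → 1.26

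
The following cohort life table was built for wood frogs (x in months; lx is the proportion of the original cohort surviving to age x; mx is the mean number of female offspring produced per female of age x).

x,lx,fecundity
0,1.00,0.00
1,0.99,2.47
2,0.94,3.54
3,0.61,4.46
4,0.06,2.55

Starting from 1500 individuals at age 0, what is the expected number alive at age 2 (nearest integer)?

1410

Expected survivors = N0 · l_2 = 1500 × 0.94 = 1410 → 1410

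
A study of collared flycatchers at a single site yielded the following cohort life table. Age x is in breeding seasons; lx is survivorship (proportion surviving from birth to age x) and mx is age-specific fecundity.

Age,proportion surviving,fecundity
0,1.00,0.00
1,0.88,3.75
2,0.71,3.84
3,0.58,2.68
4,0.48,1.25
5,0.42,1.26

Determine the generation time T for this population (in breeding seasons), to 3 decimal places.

lx·mx: 0, 3.3, 2.7264, 1.5544, 0.6, 0.5292 → R0 = 8.71
x·lx·mx: 0, 3.3, 5.4528, 4.6632, 2.4, 2.646 → Σ = 18.462
T = 18.462 / 8.71 = 2.119633… → 2.120

2.120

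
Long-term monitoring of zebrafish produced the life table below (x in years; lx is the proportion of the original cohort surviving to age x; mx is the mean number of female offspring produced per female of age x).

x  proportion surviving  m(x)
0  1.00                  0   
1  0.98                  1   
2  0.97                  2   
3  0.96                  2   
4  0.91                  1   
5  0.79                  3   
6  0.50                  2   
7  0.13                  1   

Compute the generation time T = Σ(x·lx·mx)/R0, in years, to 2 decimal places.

3.57

lx·mx: 0, 0.98, 1.94, 1.92, 0.91, 2.37, 1, 0.13 → R0 = 9.25
x·lx·mx: 0, 0.98, 3.88, 5.76, 3.64, 11.85, 6, 0.91 → Σ = 33.02
T = 33.02 / 9.25 = 3.56973… → 3.57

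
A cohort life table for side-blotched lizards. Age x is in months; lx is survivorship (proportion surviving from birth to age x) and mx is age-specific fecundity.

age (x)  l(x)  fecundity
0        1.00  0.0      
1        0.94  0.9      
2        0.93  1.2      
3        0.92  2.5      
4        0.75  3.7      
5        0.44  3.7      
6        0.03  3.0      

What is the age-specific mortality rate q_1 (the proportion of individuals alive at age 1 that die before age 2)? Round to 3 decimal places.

q_1 = (l_1 − l_2) / l_1 = (0.94 − 0.93) / 0.94
     = 0.01 / 0.94 = 0.010638… → 0.011

0.011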